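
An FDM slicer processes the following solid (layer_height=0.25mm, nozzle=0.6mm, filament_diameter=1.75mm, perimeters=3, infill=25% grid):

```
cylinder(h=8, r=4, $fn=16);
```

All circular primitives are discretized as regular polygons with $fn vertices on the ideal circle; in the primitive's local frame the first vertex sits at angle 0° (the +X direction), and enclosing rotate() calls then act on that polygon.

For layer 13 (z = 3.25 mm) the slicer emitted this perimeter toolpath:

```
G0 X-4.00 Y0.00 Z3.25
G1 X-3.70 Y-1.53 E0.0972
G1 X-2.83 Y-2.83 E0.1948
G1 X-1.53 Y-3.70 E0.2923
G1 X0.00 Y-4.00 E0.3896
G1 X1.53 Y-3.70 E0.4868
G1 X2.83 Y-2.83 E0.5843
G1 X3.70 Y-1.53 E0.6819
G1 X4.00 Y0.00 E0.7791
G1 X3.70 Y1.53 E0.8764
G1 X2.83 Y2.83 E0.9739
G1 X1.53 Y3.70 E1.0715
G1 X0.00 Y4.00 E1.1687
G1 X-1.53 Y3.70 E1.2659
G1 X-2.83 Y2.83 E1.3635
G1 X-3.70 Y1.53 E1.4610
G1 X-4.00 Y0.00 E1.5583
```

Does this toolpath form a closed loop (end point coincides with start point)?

Start point (G0): (-4.00, 0.00). End point (last G1): the path returns to the start — closed.

yes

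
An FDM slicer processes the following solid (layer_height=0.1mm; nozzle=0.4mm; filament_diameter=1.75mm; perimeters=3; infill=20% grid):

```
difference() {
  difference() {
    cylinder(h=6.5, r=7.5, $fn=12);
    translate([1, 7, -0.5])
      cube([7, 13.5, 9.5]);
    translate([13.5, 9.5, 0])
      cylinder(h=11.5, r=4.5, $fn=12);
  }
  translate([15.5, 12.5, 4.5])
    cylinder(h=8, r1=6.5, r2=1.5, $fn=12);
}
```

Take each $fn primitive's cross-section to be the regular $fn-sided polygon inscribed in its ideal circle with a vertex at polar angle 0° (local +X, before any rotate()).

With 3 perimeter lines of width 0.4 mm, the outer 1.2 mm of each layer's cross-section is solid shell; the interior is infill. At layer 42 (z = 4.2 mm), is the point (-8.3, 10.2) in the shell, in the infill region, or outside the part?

outside

At z = 4.2 mm: the r=7.5 cylinder gives a regular 12-gon of circumradius 7.5 (constant along its height); the cube at (1, 7) is present — its section is the full 7×13.5 rectangle; the cylinder at (13.5, 9.5): section is a regular 12-gon, circumradius r=4.5; Subtracting the remaining from the first: starting from the r=7.5 cylinder, the 7×13.5 cube at (1, 7) partially overlaps it — only the 0.10 mm² overlap (of its 94.50 mm²) is removed, clipping the outline; the r=4.5 cylinder at (13.5, 9.5) misses the remaining region (no effect) — 1 connected region; the cone at (15.5, 12.5) is not intersected at this z (z outside [4.5, 12.5]); Taking the first minus the rest: none of the subtracted shapes is present at this height, so that combined region is unchanged — 1 connected region. Overall, the cross-section is a single solid region. The nearest boundary edge runs (-6.50, 3.75)→(-3.75, 6.50); distance from the point to it = 5.84 mm. The point is not inside any of the regions above, so it lies outside the cross-section (5.84 mm from the nearest boundary).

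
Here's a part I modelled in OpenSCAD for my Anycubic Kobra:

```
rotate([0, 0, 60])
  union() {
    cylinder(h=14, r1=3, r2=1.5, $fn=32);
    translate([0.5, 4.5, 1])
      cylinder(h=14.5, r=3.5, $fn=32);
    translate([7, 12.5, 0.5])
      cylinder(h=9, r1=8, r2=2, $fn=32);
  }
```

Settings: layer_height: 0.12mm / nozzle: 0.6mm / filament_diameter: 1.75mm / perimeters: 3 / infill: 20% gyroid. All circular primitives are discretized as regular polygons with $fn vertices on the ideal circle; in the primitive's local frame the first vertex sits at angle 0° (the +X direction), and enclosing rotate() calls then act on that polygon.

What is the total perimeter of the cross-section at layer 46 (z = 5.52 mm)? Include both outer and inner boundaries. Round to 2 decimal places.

At z = 5.52 mm: the cone (r1=3→r2=1.5) has section circumradius 2.409 here — a regular 32-gon (perimeter = 2·32·2.409·sin(180°/32) = 15.11 mm); the cylinder at (0.5, 4.5): section is a regular 32-gon, circumradius r=3.5 (perimeter = 2·32·3.500·sin(180°/32) = 21.96 mm); the cone at (7, 12.5): at t=0.558 of its height the radius interpolates to r₁+(r₂−r₁)t = 4.653, giving a regular 32-gon of that circumradius (perimeter = 2·32·4.653·sin(180°/32) = 29.19 mm); Taking the union: the regions partially overlap (shared area 3.43 mm²), so the edge portions inside another operand are dropped and the merged outline is re-measured after clipping — boundary = 58.24 mm; (rotated 60° about Z; rotation is an isometry so areas/perimeters/island counts are preserved). Overall, the cross-section has 2 separate islands. Total boundary length (outer) = 58.24 mm.

58.24 mm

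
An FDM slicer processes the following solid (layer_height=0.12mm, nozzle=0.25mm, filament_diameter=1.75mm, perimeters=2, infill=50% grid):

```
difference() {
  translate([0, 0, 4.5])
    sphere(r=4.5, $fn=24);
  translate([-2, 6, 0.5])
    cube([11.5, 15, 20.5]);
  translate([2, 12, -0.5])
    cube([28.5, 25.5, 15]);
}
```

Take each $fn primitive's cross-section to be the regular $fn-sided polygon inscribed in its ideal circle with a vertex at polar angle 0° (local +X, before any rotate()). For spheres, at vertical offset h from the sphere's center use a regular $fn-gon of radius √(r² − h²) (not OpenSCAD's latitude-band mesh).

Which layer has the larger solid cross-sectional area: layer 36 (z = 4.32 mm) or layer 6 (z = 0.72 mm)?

layer 36 (z = 4.32 mm)

Layer 36 (z = 4.32): the r=4.5 sphere slices to a regular 24-gon of circumradius 4.496 (√(r²−h²) with h=0.18 from center) (area = (24/2)·4.496²·sin(360°/24) = 62.79 mm²); the cube at (-2, 6) (footprint 11.5×15) is included at this height (area 172.50 mm²); the cube at (2, 12) is present — its section is the full 28.5×25.5 rectangle (area 726.75 mm²); Taking the first minus the rest: starting from the r=4.5 sphere (62.79 mm²), the 11.5×15 cube at (-2, 6) misses the remaining region (no effect); the 28.5×25.5 cube at (2, 12) misses the remaining region (no effect) — area = 62.79 mm². So its area = 62.79 mm². Layer 6 (z = 0.72): the r=4.5 sphere contributes a regular 24-gon of circumradius √(4.5²−3.78²) = 2.442 (area = (24/2)·2.442²·sin(360°/24) = 18.52 mm²); the cube at (-2, 6) is present — its section is the full 11.5×15 rectangle (area 172.50 mm²); the cube at (2, 12) is present — its section is the full 28.5×25.5 rectangle (area 726.75 mm²); Subtracting the remaining from the first: starting from the r=4.5 sphere (18.52 mm²), the 11.5×15 cube at (-2, 6) misses the remaining region (no effect); the 28.5×25.5 cube at (2, 12) misses the remaining region (no effect) — area = 18.52 mm². So its area = 18.52 mm². Layer 36 is larger (62.79 vs 18.52 mm²).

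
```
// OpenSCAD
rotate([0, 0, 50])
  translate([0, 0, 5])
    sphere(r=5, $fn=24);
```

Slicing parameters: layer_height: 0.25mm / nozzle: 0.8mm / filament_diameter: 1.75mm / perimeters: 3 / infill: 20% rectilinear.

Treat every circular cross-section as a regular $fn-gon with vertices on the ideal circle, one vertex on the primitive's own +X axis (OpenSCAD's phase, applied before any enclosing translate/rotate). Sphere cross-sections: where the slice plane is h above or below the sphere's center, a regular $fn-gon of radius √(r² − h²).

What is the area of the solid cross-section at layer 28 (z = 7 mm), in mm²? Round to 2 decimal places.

65.22 mm²

At z = 7 mm: the sphere: section is a regular 24-gon, circumradius = √(r²−h²) = √(5²−2²) = 4.583 (area = (24/2)·4.583²·sin(360°/24) = 65.22 mm²); (rotated 50° about Z; rotation is an isometry so areas/perimeters/island counts are preserved). Overall, the cross-section is a single solid region. Net area = 65.22 mm².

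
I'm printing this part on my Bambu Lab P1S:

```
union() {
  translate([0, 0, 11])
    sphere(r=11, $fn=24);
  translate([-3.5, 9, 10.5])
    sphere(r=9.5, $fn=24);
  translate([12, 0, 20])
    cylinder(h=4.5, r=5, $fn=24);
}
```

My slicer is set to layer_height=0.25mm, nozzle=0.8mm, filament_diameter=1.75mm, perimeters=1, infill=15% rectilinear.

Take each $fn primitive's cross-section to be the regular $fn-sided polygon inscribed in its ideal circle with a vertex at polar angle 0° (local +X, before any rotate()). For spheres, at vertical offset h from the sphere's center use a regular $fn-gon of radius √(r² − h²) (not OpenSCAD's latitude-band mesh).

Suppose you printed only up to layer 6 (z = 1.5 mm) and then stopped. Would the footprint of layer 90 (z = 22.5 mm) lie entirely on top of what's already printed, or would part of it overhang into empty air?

part overhangs

Compare the two slices. At z = 1.5: the r=11 sphere slices to a regular 24-gon of circumradius 5.545 (√(r²−h²) with h=9.5 from center) (area = (24/2)·5.545²·sin(360°/24) = 95.50 mm²); the r=9.5 sphere at (-3.5, 9) contributes a regular 24-gon of circumradius √(9.5²−9²) = 3.041 (area = (24/2)·3.041²·sin(360°/24) = 28.73 mm²); the cylinder at (12, 0) is absent (z outside [20, 24.5]); Taking the union: the 2 present regions are separate (no shared area or edge), so areas and boundary lengths simply add and each stays a separate island — area = 124.23 mm². At z = 22.5: the sphere is absent (|z−center|=11.500 > r=11); the sphere at (-3.5, 9) does not reach this height (|z−center|=12.000 > r=9.5); the r=5 cylinder at (12, 0) gives a regular 24-gon of circumradius 5 (constant along its height) (area = (24/2)·5.000²·sin(360°/24) = 77.65 mm²); Merging all regions: only the r=5 cylinder at (12, 0) is present, so the union is just that shape — area = 77.65 mm². Checking containment: at z = 22.5 the cross-section extends beyond the z = 1.5 cross-section by about 77.65 mm².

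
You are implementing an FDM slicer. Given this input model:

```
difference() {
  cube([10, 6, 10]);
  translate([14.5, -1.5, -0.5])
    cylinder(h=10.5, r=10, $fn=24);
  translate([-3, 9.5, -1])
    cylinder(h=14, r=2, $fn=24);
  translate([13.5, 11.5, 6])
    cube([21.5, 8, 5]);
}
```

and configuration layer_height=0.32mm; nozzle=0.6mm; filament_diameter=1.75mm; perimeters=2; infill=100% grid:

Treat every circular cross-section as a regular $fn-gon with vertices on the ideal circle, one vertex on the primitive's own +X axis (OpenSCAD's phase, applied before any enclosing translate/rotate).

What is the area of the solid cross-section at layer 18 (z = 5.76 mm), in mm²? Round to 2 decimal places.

At z = 5.76 mm: the cube is present — its section is the full 10×6 rectangle (area 60.00 mm²); the r=10 cylinder at (14.5, -1.5) contributes a regular 24-gon of circumradius 10 (area = (24/2)·10.000²·sin(360°/24) = 310.58 mm²); the r=2 cylinder at (-3, 9.5) contributes a regular 24-gon of circumradius 2 (area = (24/2)·2.000²·sin(360°/24) = 12.42 mm²); the cube at (13.5, 11.5) does not reach this height (z outside [6, 11]); Subtracting the remaining from the first: starting from the 10×6 cube (60.00 mm²), the r=10 cylinder at (14.5, -1.5) partially overlaps it — only the 24.88 mm² overlap (of its 310.58 mm²) is removed, clipping the outline; the r=2 cylinder at (-3, 9.5) misses the remaining region (no effect) — area = 35.12 mm². Overall, the cross-section is a single solid region. Net area = 35.12 mm².

35.12 mm²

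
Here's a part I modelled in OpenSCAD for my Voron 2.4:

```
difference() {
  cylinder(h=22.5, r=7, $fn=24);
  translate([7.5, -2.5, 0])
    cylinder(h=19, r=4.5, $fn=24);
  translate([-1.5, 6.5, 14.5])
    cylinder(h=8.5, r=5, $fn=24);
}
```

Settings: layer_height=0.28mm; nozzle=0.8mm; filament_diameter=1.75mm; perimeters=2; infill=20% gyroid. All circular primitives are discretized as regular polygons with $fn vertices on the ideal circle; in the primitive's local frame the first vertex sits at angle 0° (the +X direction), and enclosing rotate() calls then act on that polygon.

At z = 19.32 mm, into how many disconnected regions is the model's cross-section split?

At z = 19.32 mm: the r=7 cylinder contributes a regular 24-gon of circumradius 7; the cylinder at (7.5, -2.5) does not reach this height (z outside [0, 19]); the cylinder at (-1.5, 6.5): section is a regular 24-gon, circumradius r=5; Taking the first minus the rest: starting from the r=7 cylinder, the r=5 cylinder at (-1.5, 6.5) partially overlaps it — only the 35.56 mm² overlap (of its 77.65 mm²) is removed, clipping the outline — 1 connected region. The result has 1 disconnected region.

1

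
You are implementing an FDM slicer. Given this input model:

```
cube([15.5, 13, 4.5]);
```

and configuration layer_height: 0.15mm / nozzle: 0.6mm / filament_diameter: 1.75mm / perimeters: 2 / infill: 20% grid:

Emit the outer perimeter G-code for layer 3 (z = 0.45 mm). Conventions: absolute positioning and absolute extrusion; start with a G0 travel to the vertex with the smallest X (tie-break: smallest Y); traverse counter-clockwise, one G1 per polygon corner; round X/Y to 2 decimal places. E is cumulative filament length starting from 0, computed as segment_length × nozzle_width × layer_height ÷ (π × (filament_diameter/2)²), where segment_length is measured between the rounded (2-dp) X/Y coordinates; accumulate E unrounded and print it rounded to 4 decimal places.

At z = 0.45 mm: the cube is present — its section is the full 15.5×13 rectangle. The outline is a single polygon with 4 vertices. Extrusion per mm of travel: 0.6 × 0.15 / (π × 0.875²) = 0.037418. Accumulating E over each segment gives final E = 2.1328.

G0 X0.00 Y0.00 Z0.45
G1 X15.50 Y0.00 E0.5800
G1 X15.50 Y13.00 E1.0664
G1 X0.00 Y13.00 E1.6464
G1 X0.00 Y0.00 E2.1328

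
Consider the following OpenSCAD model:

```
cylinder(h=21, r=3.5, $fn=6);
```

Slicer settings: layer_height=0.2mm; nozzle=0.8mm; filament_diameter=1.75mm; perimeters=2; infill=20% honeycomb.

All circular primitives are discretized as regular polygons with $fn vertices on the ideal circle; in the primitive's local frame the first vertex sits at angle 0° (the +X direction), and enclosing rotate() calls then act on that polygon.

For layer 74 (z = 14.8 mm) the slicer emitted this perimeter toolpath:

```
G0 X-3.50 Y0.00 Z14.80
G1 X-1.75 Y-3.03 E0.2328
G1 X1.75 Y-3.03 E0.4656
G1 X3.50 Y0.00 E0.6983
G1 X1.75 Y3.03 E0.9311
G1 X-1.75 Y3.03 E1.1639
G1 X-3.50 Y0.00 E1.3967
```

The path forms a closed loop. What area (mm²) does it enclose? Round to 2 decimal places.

Apply the shoelace formula to the sequence of (X, Y) vertices; enclosed area = 31.81 mm².

31.81 mm²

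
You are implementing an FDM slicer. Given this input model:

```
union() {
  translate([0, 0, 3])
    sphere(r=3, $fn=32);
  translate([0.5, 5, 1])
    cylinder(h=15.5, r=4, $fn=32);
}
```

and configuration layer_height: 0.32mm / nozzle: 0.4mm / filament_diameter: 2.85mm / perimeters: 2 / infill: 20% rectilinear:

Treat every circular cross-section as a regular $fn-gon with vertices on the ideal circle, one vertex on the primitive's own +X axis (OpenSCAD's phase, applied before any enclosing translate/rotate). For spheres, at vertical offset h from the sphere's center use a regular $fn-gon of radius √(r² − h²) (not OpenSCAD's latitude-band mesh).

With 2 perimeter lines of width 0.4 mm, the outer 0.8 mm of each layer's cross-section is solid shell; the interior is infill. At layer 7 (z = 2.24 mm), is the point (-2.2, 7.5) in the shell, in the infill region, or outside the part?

shell

At z = 2.24 mm: the r=3 sphere slices to a regular 32-gon of circumradius 2.902 (√(r²−h²) with h=0.76 from center); the r=4 cylinder at (0.5, 5) gives a regular 32-gon of circumradius 4 (constant along its height); Taking the union: the regions partially overlap (shared area 5.88 mm²), so overlapping operands fuse into one piece — 1 connected region. Overall, the cross-section is a single solid region. The nearest boundary edge runs (-2.83, 7.22)→(-2.33, 7.83); distance from the point to it = 0.31 mm. The point is inside the cross-section, 0.31 mm from the nearest boundary — within the 0.8 mm shell band (2 × 0.4).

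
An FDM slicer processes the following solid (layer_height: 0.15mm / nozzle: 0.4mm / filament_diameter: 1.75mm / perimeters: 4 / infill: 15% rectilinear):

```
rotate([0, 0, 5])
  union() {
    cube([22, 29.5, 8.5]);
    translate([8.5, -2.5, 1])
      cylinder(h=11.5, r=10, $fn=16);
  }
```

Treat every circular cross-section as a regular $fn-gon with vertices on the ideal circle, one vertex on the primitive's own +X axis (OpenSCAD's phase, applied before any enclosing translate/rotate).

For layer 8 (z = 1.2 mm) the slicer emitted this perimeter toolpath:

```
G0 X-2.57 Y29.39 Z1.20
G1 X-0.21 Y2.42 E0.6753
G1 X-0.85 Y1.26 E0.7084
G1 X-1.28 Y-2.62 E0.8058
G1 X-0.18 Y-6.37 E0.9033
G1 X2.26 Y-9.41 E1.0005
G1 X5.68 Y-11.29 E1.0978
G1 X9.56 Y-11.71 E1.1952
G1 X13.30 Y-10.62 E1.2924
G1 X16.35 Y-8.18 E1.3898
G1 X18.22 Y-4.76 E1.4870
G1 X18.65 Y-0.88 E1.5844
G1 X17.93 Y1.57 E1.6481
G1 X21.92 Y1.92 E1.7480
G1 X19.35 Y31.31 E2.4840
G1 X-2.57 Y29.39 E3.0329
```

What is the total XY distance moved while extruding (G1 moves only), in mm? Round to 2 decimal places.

Sum the Euclidean lengths of each G1 segment: total = 121.58 mm.

121.58 mm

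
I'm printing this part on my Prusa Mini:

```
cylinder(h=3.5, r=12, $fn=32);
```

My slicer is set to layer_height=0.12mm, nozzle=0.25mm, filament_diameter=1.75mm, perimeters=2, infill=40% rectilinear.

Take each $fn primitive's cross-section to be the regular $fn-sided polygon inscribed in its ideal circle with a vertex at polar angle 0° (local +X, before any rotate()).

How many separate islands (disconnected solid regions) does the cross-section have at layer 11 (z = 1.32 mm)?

At z = 1.32 mm: the cylinder: section is a regular 32-gon, circumradius r=12. Overall, the cross-section is a single solid region. Island count = 1.

1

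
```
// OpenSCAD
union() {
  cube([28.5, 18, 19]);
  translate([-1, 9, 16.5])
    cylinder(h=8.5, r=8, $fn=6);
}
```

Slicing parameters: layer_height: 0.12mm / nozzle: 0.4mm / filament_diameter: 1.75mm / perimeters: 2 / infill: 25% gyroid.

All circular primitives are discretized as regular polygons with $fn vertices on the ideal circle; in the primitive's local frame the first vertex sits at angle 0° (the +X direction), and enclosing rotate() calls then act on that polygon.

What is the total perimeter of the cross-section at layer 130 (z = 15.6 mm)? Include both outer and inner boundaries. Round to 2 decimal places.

93.00 mm

At z = 15.6 mm: the 28.5×18 cube contributes its full rectangle (perimeter 93.00 mm); the cylinder at (-1, 9) does not reach this height (z outside [16.5, 25]); Merging all regions: only the 28.5×18 cube is present, so the union is just that shape — boundary = 93.00 mm. Overall, the cross-section is a single solid region. Total boundary length (outer) = 93.00 mm.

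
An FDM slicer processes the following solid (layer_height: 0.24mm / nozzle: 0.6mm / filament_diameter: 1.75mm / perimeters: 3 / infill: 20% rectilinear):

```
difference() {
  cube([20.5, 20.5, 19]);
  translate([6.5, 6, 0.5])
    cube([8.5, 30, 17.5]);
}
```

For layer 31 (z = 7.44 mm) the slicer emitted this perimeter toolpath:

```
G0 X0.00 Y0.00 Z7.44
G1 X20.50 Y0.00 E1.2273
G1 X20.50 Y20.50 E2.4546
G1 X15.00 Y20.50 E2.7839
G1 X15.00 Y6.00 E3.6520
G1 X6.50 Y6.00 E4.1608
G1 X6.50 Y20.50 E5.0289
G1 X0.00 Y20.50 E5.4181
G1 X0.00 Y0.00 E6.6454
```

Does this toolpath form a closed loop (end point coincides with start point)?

yes

Start point (G0): (0.00, 0.00). End point (last G1): the path returns to the start — closed.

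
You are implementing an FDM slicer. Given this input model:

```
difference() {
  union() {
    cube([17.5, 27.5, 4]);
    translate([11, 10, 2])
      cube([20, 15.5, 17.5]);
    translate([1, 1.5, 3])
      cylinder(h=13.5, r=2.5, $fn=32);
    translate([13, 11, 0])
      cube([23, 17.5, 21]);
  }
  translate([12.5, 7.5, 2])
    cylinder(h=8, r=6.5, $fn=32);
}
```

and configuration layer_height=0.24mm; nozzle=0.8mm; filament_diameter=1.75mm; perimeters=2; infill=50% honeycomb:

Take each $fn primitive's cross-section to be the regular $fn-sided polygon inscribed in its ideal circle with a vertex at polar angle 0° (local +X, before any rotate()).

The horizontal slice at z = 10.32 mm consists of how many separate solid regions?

At z = 10.32 mm: the cube is not intersected at this z (z outside [0, 4]); the cube at (11, 10) is present — its section is the full 20×15.5 rectangle; the r=2.5 cylinder at (1, 1.5) gives a regular 32-gon of circumradius 2.5 (constant along its height); the 23×17.5 cube at (13, 11) contributes its full rectangle; Merging all regions: the regions partially overlap (shared area 261.00 mm²), so overlapping operands fuse into one piece — 2 connected regions; the cylinder at (12.5, 7.5) does not reach this height (z outside [2, 10]); After the difference (first − rest): none of the subtracted shapes is present at this height, so the result so far is unchanged — 2 connected regions. The result has 2 disconnected regions.

2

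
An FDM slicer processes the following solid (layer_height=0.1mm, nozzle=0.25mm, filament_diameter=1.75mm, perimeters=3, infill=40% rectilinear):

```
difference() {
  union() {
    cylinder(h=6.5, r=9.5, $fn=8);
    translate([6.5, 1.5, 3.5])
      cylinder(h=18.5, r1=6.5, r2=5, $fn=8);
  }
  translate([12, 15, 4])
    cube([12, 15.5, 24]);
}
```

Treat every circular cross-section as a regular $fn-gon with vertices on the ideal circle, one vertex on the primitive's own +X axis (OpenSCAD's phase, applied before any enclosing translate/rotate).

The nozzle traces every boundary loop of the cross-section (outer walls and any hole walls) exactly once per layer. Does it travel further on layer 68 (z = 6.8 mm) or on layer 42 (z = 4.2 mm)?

Layer 68 (z = 6.8): the cylinder is absent (z outside [0, 6.5]); the cone at (6.5, 1.5) (r1=6.5→r2=5) has section circumradius 6.232 here — a regular 8-gon (perimeter = 2·8·6.232·sin(180°/8) = 38.16 mm); Merging all regions: only the cone at (6.5, 1.5) is present, so the union is just that shape — boundary = 38.16 mm; the 12×15.5 cube at (12, 15) contributes its full rectangle (perimeter 55.00 mm); Subtracting the remaining from the first: starting from that combined region, the 12×15.5 cube at (12, 15) misses the remaining region (no effect) — boundary = 38.16 mm. So its perimeter = 38.16 mm. Layer 42 (z = 4.2): the r=9.5 cylinder gives a regular 8-gon of circumradius 9.5 (constant along its height) (perimeter = 2·8·9.500·sin(180°/8) = 58.17 mm); the cone at (6.5, 1.5) contributes a regular 8-gon of circumradius 6.443 (interpolated between r1=6.5 and r2=5 at t=0.038) (perimeter = 2·8·6.443·sin(180°/8) = 39.45 mm); Merging all regions: the regions partially overlap (shared area 78.29 mm²), so the edge portions inside another operand are dropped and the merged outline is re-measured after clipping — boundary = 64.31 mm; the cube at (12, 15) (footprint 12×15.5) is included at this height (perimeter 55.00 mm); Taking the first minus the rest: starting from that combined region, the 12×15.5 cube at (12, 15) misses the remaining region (no effect) — boundary = 64.31 mm. So its perimeter = 64.31 mm. Layer 42 is larger (64.31 vs 38.16 mm).

layer 42 (z = 4.2 mm)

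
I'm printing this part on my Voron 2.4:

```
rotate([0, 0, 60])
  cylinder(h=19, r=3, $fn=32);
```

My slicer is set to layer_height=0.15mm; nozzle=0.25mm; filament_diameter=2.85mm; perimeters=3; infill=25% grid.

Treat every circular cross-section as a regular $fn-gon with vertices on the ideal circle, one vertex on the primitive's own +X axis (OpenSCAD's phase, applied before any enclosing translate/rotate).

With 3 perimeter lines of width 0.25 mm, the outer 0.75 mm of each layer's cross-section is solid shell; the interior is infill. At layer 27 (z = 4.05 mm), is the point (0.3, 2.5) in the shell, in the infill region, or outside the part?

At z = 4.05 mm: the r=3 cylinder gives a regular 32-gon of circumradius 3 (constant along its height); (rotated 60° about Z; rotation is an isometry so areas/perimeters/island counts are preserved). Overall, the cross-section is a single solid region. Undo the 60° rotation: the query point maps to (2.315, 0.990) in the un-rotated model frame. The nearest boundary edge runs (2.77, 1.15)→(2.49, 1.67); distance from the point to it = 0.48 mm. The point is inside the cross-section, 0.48 mm from the nearest boundary — within the 0.75 mm shell band (3 × 0.25).

shell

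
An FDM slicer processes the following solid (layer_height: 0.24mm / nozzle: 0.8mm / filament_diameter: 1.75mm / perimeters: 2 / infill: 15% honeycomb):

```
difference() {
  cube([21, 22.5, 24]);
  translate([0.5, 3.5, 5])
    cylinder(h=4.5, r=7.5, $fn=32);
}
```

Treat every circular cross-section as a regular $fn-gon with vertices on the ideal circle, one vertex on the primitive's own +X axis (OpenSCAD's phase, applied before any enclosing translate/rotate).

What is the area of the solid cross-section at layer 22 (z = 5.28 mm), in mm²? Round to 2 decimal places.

At z = 5.28 mm: the 21×22.5 cube contributes its full rectangle (area 472.50 mm²); the r=7.5 cylinder at (0.5, 3.5) contributes a regular 32-gon of circumradius 7.5 (area = (32/2)·7.500²·sin(360°/32) = 175.58 mm²); Subtracting the remaining from the first: starting from the 21×22.5 cube (472.50 mm²), the r=7.5 cylinder at (0.5, 3.5) partially overlaps it — only the 74.56 mm² overlap (of its 175.58 mm²) is removed, clipping the outline — area = 397.94 mm². Overall, the cross-section is a single solid region. Net area = 397.94 mm².

397.94 mm²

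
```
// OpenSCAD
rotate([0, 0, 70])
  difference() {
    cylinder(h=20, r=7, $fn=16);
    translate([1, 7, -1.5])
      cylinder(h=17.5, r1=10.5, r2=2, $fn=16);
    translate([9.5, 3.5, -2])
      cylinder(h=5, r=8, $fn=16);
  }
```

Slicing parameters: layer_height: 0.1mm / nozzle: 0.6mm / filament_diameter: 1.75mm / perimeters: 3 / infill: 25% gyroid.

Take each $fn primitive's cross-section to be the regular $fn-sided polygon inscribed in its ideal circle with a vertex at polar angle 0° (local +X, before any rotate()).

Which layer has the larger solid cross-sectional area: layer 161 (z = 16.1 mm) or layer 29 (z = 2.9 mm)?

Layer 161 (z = 16.1): the cylinder: section is a regular 16-gon, circumradius r=7 (area = (16/2)·7.000²·sin(360°/16) = 150.01 mm²); the cone at (1, 7) is absent (z outside [-1.5, 16]); the cylinder at (9.5, 3.5) is absent (z outside [-2, 3]); Taking the first minus the rest: none of the subtracted shapes is present at this height, so the r=7 cylinder is unchanged — area = 150.01 mm²; (whole slice rotated 70° about Z — lengths, areas and connectivity unchanged). So its area = 150.01 mm². Layer 29 (z = 2.9): the cylinder: section is a regular 16-gon, circumradius r=7 (area = (16/2)·7.000²·sin(360°/16) = 150.01 mm²); the cone at (1, 7) contributes a regular 16-gon of circumradius 8.363 (interpolated between r1=10.5 and r2=2 at t=0.251) (area = (16/2)·8.363²·sin(360°/16) = 214.11 mm²); the cylinder at (9.5, 3.5): section is a regular 16-gon, circumradius r=8 (area = (16/2)·8.000²·sin(360°/16) = 195.93 mm²); Taking the first minus the rest: starting from the r=7 cylinder (150.01 mm²), the cone at (1, 7) partially overlaps it — only the 76.61 mm² overlap (of its 214.11 mm²) is removed, clipping the outline; the r=8 cylinder at (9.5, 3.5) partially overlaps it — only the 9.07 mm² overlap (of its 195.93 mm²) is removed, clipping the outline — area = 64.33 mm²; (whole slice rotated 70° about Z — lengths, areas and connectivity unchanged). So its area = 64.33 mm². Layer 161 is larger (150.01 vs 64.33 mm²).

layer 161 (z = 16.1 mm)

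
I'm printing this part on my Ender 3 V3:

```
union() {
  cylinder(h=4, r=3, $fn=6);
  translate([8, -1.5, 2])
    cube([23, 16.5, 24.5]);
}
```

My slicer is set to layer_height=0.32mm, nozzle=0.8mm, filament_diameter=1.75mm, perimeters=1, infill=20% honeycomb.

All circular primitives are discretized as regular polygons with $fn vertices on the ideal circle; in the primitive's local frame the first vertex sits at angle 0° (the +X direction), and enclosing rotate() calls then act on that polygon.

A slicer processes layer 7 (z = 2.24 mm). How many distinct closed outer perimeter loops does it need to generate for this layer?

At z = 2.24 mm: the cylinder: section is a regular 6-gon, circumradius r=3; the cube at (8, -1.5) is present — its section is the full 23×16.5 rectangle; Combining (union): the 2 present regions are separate (no shared area or edge), so areas and boundary lengths simply add and each stays a separate island — 2 connected regions. The result has 2 disconnected regions.

2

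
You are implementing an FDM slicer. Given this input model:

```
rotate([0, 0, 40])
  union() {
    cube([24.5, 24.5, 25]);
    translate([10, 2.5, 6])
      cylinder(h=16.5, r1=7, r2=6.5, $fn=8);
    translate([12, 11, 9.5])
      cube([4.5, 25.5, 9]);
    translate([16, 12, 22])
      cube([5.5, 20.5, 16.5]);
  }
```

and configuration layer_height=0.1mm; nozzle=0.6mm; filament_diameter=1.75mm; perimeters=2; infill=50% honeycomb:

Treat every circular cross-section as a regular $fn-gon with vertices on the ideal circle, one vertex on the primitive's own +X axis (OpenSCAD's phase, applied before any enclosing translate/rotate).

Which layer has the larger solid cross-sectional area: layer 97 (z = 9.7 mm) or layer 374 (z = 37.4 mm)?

Layer 97 (z = 9.7): the cube is present — its section is the full 24.5×24.5 rectangle (area 600.25 mm²); the cone at (10, 2.5) (r1=7→r2=6.5) has section circumradius 6.888 here — a regular 8-gon (area = (8/2)·6.888²·sin(360°/8) = 134.19 mm²); the cube at (12, 11) (footprint 4.5×25.5) is included at this height (area 114.75 mm²); the cube at (16, 12) is absent (z outside [22, 38.5]); Taking the union: the regions partially overlap — summed areas 849.19 mm² minus the doubly-counted overlap 159.69 mm² gives 689.49 mm² — area = 689.49 mm²; (whole slice rotated 40° about Z — lengths, areas and connectivity unchanged). So its area = 689.49 mm². Layer 374 (z = 37.4): the cube is not intersected at this z (z outside [0, 25]); the cone at (10, 2.5) is not intersected at this z (z outside [6, 22.5]); the cube at (12, 11) does not reach this height (z outside [9.5, 18.5]); the cube at (16, 12) is present — its section is the full 5.5×20.5 rectangle (area 112.75 mm²); Combining (union): only the 5.5×20.5 cube at (16, 12) is present, so the union is just that shape — area = 112.75 mm²; (rotated 40° about Z; rotation is an isometry so areas/perimeters/island counts are preserved). So its area = 112.75 mm². Layer 97 is larger (689.49 vs 112.75 mm²).

layer 97 (z = 9.7 mm)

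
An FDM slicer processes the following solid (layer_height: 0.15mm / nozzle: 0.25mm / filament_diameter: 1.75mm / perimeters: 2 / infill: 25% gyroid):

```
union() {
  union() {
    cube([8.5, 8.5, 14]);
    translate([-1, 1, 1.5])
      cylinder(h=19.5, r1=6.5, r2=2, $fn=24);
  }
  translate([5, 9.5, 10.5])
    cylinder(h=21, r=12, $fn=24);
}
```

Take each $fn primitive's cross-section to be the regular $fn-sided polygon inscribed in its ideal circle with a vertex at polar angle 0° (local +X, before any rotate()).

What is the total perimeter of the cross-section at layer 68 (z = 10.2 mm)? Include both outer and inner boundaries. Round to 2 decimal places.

46.39 mm

At z = 10.2 mm: the cube (footprint 8.5×8.5) is included at this height (perimeter 34.00 mm); the cone at (-1, 1): at t=0.446 of its height the radius interpolates to r₁+(r₂−r₁)t = 4.492, giving a regular 24-gon of that circumradius (perimeter = 2·24·4.492·sin(180°/24) = 28.15 mm); Combining (union): the regions partially overlap (shared area 14.67 mm²), so the edge portions inside another operand are dropped and the merged outline is re-measured after clipping — boundary = 46.39 mm; the cylinder at (5, 9.5) is absent (z outside [10.5, 31.5]); Merging all regions: only that combined region is present, so the union is just that shape — boundary = 46.39 mm. Overall, the cross-section is a single solid region. Total boundary length (outer) = 46.39 mm.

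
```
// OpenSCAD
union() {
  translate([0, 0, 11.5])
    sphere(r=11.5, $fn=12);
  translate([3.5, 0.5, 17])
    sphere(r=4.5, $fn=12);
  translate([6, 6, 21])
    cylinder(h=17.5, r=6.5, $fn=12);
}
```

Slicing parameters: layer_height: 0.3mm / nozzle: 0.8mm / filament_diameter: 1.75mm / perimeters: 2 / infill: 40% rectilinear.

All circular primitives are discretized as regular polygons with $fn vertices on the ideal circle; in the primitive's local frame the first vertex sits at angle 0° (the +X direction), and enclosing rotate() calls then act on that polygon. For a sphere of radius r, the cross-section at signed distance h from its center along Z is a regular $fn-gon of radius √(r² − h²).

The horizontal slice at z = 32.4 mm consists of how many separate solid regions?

At z = 32.4 mm: the sphere is not intersected at this z (|z−center|=20.900 > r=11.5); the sphere at (3.5, 0.5) is not intersected at this z (|z−center|=15.400 > r=4.5); the r=6.5 cylinder at (6, 6) gives a regular 12-gon of circumradius 6.5 (constant along its height); Merging all regions: only the r=6.5 cylinder at (6, 6) is present, so the union is just that shape — 1 connected region. The result has 1 disconnected region.

1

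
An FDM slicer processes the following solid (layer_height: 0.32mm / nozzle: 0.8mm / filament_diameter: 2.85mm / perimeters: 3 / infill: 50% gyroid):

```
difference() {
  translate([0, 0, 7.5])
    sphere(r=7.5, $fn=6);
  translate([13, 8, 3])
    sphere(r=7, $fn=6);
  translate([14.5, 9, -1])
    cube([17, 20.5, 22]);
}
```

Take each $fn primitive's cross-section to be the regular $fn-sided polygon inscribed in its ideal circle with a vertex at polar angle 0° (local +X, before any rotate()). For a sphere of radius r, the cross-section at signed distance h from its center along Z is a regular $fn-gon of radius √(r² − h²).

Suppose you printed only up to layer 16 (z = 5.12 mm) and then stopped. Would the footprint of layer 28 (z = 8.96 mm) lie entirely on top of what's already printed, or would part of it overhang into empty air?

Compare the two slices. At z = 5.12: the r=7.5 sphere contributes a regular 6-gon of circumradius √(7.5²−2.38²) = 7.112 (area = (6/2)·7.112²·sin(360°/6) = 131.43 mm²); the r=7 sphere at (13, 8) slices to a regular 6-gon of circumradius 6.671 (√(r²−h²) with h=2.12 from center) (area = (6/2)·6.671²·sin(360°/6) = 115.63 mm²); the 17×20.5 cube at (14.5, 9) contributes its full rectangle (area 348.50 mm²); After the difference (first − rest): starting from the r=7.5 sphere (131.43 mm²), the r=7 sphere at (13, 8) misses the remaining region (no effect); the 17×20.5 cube at (14.5, 9) misses the remaining region (no effect) — area = 131.43 mm². At z = 8.96: the r=7.5 sphere contributes a regular 6-gon of circumradius √(7.5²−1.46²) = 7.357 (area = (6/2)·7.357²·sin(360°/6) = 140.60 mm²); the r=7 sphere at (13, 8) contributes a regular 6-gon of circumradius √(7²−5.96²) = 3.671 (area = (6/2)·3.671²·sin(360°/6) = 35.02 mm²); the cube at (14.5, 9) is present — its section is the full 17×20.5 rectangle (area 348.50 mm²); Taking the first minus the rest: starting from the r=7.5 sphere (140.60 mm²), the r=7 sphere at (13, 8) misses the remaining region (no effect); the 17×20.5 cube at (14.5, 9) misses the remaining region (no effect) — area = 140.60 mm². Checking containment: at z = 8.96 the cross-section extends beyond the z = 5.12 cross-section by about 9.18 mm².

part overhangs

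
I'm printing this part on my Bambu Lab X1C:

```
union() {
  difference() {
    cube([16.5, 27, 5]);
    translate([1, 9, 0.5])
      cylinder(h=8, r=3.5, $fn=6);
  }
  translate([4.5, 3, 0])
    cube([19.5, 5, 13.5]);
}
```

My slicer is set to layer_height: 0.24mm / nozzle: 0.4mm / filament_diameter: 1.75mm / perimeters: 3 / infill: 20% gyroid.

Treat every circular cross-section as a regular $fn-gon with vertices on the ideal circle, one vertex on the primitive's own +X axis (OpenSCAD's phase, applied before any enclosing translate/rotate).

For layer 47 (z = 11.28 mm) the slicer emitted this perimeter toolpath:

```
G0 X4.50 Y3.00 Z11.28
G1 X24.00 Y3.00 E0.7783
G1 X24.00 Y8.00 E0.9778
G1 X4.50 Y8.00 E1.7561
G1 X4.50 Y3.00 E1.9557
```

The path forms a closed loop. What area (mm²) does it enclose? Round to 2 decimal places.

Apply the shoelace formula to the sequence of (X, Y) vertices; enclosed area = 97.50 mm².

97.50 mm²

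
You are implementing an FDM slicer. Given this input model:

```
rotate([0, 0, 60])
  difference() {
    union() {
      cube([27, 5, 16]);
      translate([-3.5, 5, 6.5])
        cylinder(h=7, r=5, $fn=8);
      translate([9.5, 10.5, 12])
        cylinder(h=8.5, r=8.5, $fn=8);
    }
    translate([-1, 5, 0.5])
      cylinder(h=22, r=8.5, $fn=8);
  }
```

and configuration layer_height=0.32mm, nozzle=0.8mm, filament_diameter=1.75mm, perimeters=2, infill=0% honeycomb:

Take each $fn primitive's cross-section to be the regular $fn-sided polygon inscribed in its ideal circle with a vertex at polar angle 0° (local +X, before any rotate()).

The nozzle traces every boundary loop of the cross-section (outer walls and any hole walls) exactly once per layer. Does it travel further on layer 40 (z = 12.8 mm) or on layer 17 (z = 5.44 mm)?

layer 40 (z = 12.8 mm)

Layer 40 (z = 12.8): the 27×5 cube contributes its full rectangle (perimeter 64.00 mm); the r=5 cylinder at (-3.5, 5) contributes a regular 8-gon of circumradius 5 (perimeter = 2·8·5.000·sin(180°/8) = 30.61 mm); the cylinder at (9.5, 10.5): section is a regular 8-gon, circumradius r=8.5 (perimeter = 2·8·8.500·sin(180°/8) = 52.04 mm); Taking the union: the regions partially overlap (shared area 23.92 mm²), so the edge portions inside another operand are dropped and the merged outline is re-measured after clipping — boundary = 111.18 mm; the cylinder at (-1, 5): section is a regular 8-gon, circumradius r=8.5 (perimeter = 2·8·8.500·sin(180°/8) = 52.04 mm); After the difference (first − rest): starting from that combined region, the r=8.5 cylinder at (-1, 5) partially overlaps it — only the 128.14 mm² overlap (of its 204.35 mm²) is removed, clipping the outline — boundary = 83.25 mm; (rotated 60° about Z; rotation is an isometry so areas/perimeters/island counts are preserved). So its perimeter = 83.25 mm. Layer 17 (z = 5.44): the cube (footprint 27×5) is included at this height (perimeter 64.00 mm); the cylinder at (-3.5, 5) is absent (z outside [6.5, 13.5]); the cylinder at (9.5, 10.5) is not intersected at this z (z outside [12, 20.5]); Taking the union: only the 27×5 cube is present, so the union is just that shape — boundary = 64.00 mm; the cylinder at (-1, 5): section is a regular 8-gon, circumradius r=8.5 (perimeter = 2·8·8.500·sin(180°/8) = 52.04 mm); Taking the first minus the rest: starting from that combined region, the r=8.5 cylinder at (-1, 5) partially overlaps it — only the 32.32 mm² overlap (of its 204.35 mm²) is removed, clipping the outline — boundary = 51.48 mm; (whole slice rotated 60° about Z — lengths, areas and connectivity unchanged). So its perimeter = 51.48 mm. Layer 40 is larger (83.25 vs 51.48 mm).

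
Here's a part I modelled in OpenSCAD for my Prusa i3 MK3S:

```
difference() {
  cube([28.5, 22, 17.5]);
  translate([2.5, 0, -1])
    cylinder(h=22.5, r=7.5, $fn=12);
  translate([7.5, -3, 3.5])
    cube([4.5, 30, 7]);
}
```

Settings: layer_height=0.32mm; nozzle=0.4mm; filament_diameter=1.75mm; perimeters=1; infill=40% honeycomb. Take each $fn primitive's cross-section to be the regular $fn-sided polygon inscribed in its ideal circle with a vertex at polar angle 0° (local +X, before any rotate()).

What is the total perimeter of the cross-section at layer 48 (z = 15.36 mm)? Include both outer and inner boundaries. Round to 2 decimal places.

At z = 15.36 mm: the cube (footprint 28.5×22) is included at this height (perimeter 101.00 mm); the r=7.5 cylinder at (2.5, 0) gives a regular 12-gon of circumradius 7.5 (constant along its height) (perimeter = 2·12·7.500·sin(180°/12) = 46.59 mm); the cube at (7.5, -3) does not reach this height (z outside [3.5, 10.5]); After the difference (first − rest): starting from the 28.5×22 cube, the r=7.5 cylinder at (2.5, 0) partially overlaps it — only the 60.10 mm² overlap (of its 168.75 mm²) is removed, clipping the outline — boundary = 98.40 mm. Overall, the cross-section is a single solid region. Total boundary length (outer) = 98.40 mm.

98.40 mm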